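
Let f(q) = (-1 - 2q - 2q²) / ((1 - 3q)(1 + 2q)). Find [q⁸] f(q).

-7487

The denominator gives the recurrence a_n = a_(n−1) + 6a_(n−2) for n ≥ 3; the numerator fixes a_0 = -1, a_1 = -3, a_2 = -11.
Iterating: -1, -3, -11, -29, -95, -269, -839, -2453, -7487, so a_8 = -7487.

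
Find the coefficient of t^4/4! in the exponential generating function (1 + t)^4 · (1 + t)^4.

1680

The EGF product rule gives c_4 = Σ_{k_1+k_2=4} C(4; k_1,k_2) · ∏ g_i(k_i), where (1+t)^4 gives the falling factorial (4)_k; (1+t)^4 gives the falling factorial (4)_k.
g_1(k) for k = 0…4: 1, 4, 12, 24, 24.
g_2(k) for k = 0…4: 1, 4, 12, 24, 24.
c_4 = Σ_k C(4,k)·g_1(k)·g_2(4−k) = 1·1·24 + 4·4·24 + 6·12·12 + 4·24·4 + 1·24·1 = 24 + 384 + 864 + 384 + 24 = 1680.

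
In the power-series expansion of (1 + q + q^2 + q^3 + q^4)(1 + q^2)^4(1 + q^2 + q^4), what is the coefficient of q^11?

16

(1 + q + q^2 + q^3 + q^4) has coefficients 1,1,1,1,1 for degrees 0…4.
(1 + q^2)^4 has coefficients 1,0,4,0,6,0,4,0,1,0,0,0 for degrees 0…11.
Finally multiplying by (1 + q^2 + q^4), the product of all factors after the first has coefficients 1,0,5,0,11,0,14,0,11,0,5,0 for degrees 0…11.
[q^11] = 1·0 + 1·5 + 1·0 + 1·11 + 1·0 = 16.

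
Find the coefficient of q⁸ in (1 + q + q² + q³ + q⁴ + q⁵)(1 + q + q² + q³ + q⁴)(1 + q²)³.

(1 + q + q² + q³ + q⁴ + q⁵) has coefficients 1,1,1,1,1,1 for degrees 0…5.
(1 + q + q² + q³ + q⁴) has coefficients 1,1,1,1,1,0,0,0,0 for degrees 0…8.
Finally multiplying by (1 + q²)³, the product of all factors after the first has coefficients 1,1,4,4,7,6,7,4,4 for degrees 0…8.
[q⁸] = 1·4 + 1·4 + 1·7 + 1·6 + 1·7 + 1·4 = 32.

32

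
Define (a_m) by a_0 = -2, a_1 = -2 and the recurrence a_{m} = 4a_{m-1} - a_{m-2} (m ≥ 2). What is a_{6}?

The ordinary generating function has denominator 1 - 4y + y^2.
Iterating the recurrence: a_0,…,a_{6} = -2, -2, -6, -22, -82, -306, -1142.

-1142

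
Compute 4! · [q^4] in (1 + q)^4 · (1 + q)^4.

The EGF product rule gives c_4 = Σ_{k_1+k_2=4} C(4; k_1,k_2) · ∏ g_i(k_i), where (1+q)^4 gives the falling factorial (4)_k; (1+q)^4 gives the falling factorial (4)_k.
g_1(k) for k = 0…4: 1, 4, 12, 24, 24.
g_2(k) for k = 0…4: 1, 4, 12, 24, 24.
c_4 = Σ_k C(4,k)·g_1(k)·g_2(4−k) = 1·1·24 + 4·4·24 + 6·12·12 + 4·24·4 + 1·24·1 = 24 + 384 + 864 + 384 + 24 = 1680.

1680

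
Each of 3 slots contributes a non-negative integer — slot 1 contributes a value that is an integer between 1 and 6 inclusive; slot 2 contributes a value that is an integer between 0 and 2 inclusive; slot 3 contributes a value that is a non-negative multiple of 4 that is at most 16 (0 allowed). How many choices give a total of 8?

The generating function for the choices is (z + z² + z³ + z⁴ + z⁵ + z⁶)·(1 + z + z²)·(1 + z⁴ + z⁸ + z¹² + z¹⁶); the count is [z⁸].
(z + z² + z³ + z⁴ + z⁵ + z⁶) has coefficients 0,1,1,1,1,1,1 for degrees 0…6.
(1 + z + z²) has coefficients 1,1,1,0,0,0,0,0,0 for degrees 0…8.
Finally multiplying by (1 + z⁴ + z⁸ + z¹² + z¹⁶), the product of all factors after the first has coefficients 1,1,1,0,1,1,1,0,1 for degrees 0…8.
[z⁸] = 1·0 + 1·1 + 1·1 + 1·1 + 1·0 + 1·1 = 4.

4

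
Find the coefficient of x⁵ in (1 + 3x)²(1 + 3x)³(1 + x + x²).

(1 + 3x)² has coefficients 1,6,9 for degrees 0…2.
(1 + 3x)³ has coefficients 1,9,27,27,0,0 for degrees 0…5.
Finally multiplying by (1 + x + x²), the product of all factors after the first has coefficients 1,10,37,63,54,27 for degrees 0…5.
[x⁵] = 1·27 + 6·54 + 9·63 = 918.

918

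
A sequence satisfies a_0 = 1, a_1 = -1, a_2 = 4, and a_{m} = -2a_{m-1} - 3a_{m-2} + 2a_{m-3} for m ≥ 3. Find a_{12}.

The ordinary generating function has denominator 1 + 2q + 3q^2 - 2q^3.
Iterating the recurrence: a_0,…,a_{12} = 1, -1, 4, -3, -8, 33, -48, -19, 248, -535, 288, 1525, -4984.

-4984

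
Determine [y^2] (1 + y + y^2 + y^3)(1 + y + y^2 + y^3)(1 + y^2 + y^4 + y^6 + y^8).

(1 + y + y^2 + y^3) has coefficients 1,1,1 for degrees 0…2.
(1 + y + y^2 + y^3) has coefficients 1,1,1 for degrees 0…2.
Finally multiplying by (1 + y^2 + y^4 + y^6 + y^8), the product of all factors after the first has coefficients 1,1,2 for degrees 0…2.
[y^2] = 1·2 + 1·1 + 1·1 = 4.

4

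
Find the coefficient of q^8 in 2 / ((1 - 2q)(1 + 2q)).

The denominator gives the recurrence a_n = 4a_(n−2) for n ≥ 2; the numerator fixes a_0 = 2, a_1 = 0.
Iterating: 2, 0, 8, 0, 32, 0, 128, 0, 512, so a_8 = 512.

512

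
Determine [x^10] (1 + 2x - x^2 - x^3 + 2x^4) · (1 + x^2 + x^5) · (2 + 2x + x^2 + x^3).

(1 + 2x - x^2 - x^3 + 2x^4) has coefficients 1,2,-1,-1,2 for degrees 0…4.
(1 + x^2 + x^5) has coefficients 1,0,1,0,0,1,0,0,0,0,0 for degrees 0…10.
Finally multiplying by (2 + 2x + x^2 + x^3), the product of all factors after the first has coefficients 2,2,3,3,1,3,2,1,1,0,0 for degrees 0…10.
[x^10] = 1·0 + 2·0 − 1·1 − 1·1 + 2·2 = 2.

2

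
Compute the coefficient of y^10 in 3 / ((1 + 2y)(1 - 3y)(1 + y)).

82173

Partial fractions give a closed form: a_n = (12/5)·(-2)^n + (27/20)·3^n + (-3/4)·(-1)^n.
At n = 10: a_10 = 82173.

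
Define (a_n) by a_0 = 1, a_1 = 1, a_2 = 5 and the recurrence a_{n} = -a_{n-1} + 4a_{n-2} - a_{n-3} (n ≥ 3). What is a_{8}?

The ordinary generating function has denominator 1 + y - 4y^2 + y^3.
Iterating the recurrence: a_0,…,a_{8} = 1, 1, 5, -2, 21, -34, 120, -277, 791.

791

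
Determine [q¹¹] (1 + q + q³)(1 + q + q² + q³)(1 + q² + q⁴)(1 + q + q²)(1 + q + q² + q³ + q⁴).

(1 + q + q³) has coefficients 1,1,0,1 for degrees 0…3.
(1 + q + q² + q³) has coefficients 1,1,1,1,0,0,0,0,0,0,0,0 for degrees 0…11.
Multiplying by (1 + q² + q⁴) gives running coefficients 1,1,2,2,2,2,1,1,0,0,0,0 for degrees 0…11.
Multiplying by (1 + q + q²) gives running coefficients 1,2,4,5,6,6,5,4,2,1,0,0 for degrees 0…11.
Finally multiplying by (1 + q + q² + q³ + q⁴), the product of all factors after the first has coefficients 1,3,7,12,18,23,26,26,23,18,12,7 for degrees 0…11.
[q¹¹] = 1·7 + 1·12 + 1·23 = 42.

42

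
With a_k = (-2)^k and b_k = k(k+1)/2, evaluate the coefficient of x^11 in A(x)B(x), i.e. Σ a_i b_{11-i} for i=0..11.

The convolution is the x^11 coefficient of A(x)B(x).
Σ = 1·66 − 2·55 + 4·45 − 8·36 + 16·28 − 32·21 + 64·15 − 128·10 + 256·6 − 512·3 + 1024·1 − 2048·0 = 328.

328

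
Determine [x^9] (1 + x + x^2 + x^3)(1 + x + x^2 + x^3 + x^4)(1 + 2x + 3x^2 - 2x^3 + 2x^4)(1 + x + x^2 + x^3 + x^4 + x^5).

(1 + x + x^2 + x^3) has coefficients 1,1,1,1 for degrees 0…3.
(1 + x + x^2 + x^3 + x^4) has coefficients 1,1,1,1,1,0,0,0,0,0 for degrees 0…9.
Multiplying by (1 + 2x + 3x^2 - 2x^3 + 2x^4) gives running coefficients 1,3,6,4,6,5,3,0,2,0 for degrees 0…9.
Finally multiplying by (1 + x + x^2 + x^3 + x^4 + x^5), the product of all factors after the first has coefficients 1,4,10,14,20,25,27,24,20,16 for degrees 0…9.
[x^9] = 1·16 + 1·20 + 1·24 + 1·27 = 87.

87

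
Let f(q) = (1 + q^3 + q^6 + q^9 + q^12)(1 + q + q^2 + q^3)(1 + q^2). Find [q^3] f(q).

3

(1 + q^3 + q^6 + q^9 + q^12) has coefficients 1,0,0,1 for degrees 0…3.
(1 + q + q^2 + q^3) has coefficients 1,1,1,1 for degrees 0…3.
Finally multiplying by (1 + q^2), the product of all factors after the first has coefficients 1,1,2,2 for degrees 0…3.
[q^3] = 1·2 + 1·1 = 3.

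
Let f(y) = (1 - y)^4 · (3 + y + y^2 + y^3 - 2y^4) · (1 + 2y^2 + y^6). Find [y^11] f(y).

11

(1 - y)^4 has coefficients 1,-4,6,-4,1 for degrees 0…4.
(3 + y + y^2 + y^3 - 2y^4) has coefficients 3,1,1,1,-2,0,0,0,0,0,0,0 for degrees 0…11.
Finally multiplying by (1 + 2y^2 + y^6), the product of all factors after the first has coefficients 3,1,7,3,0,2,-1,1,1,1,-2,0 for degrees 0…11.
[y^11] = 1·0 − 4·(-2) + 6·1 − 4·1 + 1·1 = 11.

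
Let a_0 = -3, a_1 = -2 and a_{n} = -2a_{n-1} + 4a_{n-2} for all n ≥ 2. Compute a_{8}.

The ordinary generating function has denominator 1 + 2y - 4y^2.
Iterating the recurrence: a_0,…,a_{8} = -3, -2, -8, 8, -48, 128, -448, 1408, -4608.

-4608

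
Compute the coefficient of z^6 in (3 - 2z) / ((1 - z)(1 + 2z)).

The denominator gives the recurrence a_n = −a_(n−1) + 2a_(n−2) for n ≥ 2; the numerator fixes a_0 = 3, a_1 = -5.
Iterating: 3, -5, 11, -21, 43, -85, 171, so a_6 = 171.

171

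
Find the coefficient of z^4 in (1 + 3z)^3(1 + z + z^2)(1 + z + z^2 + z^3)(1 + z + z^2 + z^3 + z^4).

335

(1 + 3z)^3 has coefficients 1,9,27,27 for degrees 0…3.
(1 + z + z^2) has coefficients 1,1,1,0,0 for degrees 0…4.
Multiplying by (1 + z + z^2 + z^3) gives running coefficients 1,2,3,3,2 for degrees 0…4.
Finally multiplying by (1 + z + z^2 + z^3 + z^4), the product of all factors after the first has coefficients 1,3,6,9,11 for degrees 0…4.
[z^4] = 1·11 + 9·9 + 27·6 + 27·3 = 335.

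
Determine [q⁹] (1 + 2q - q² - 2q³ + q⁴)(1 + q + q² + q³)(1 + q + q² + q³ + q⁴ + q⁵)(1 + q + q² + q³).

(1 + 2q - q² - 2q³ + q⁴) has coefficients 1,2,-1,-2,1 for degrees 0…4.
(1 + q + q² + q³) has coefficients 1,1,1,1,0,0,0,0,0,0 for degrees 0…9.
Multiplying by (1 + q + q² + q³ + q⁴ + q⁵) gives running coefficients 1,2,3,4,4,4,3,2,1,0 for degrees 0…9.
Finally multiplying by (1 + q + q² + q³), the product of all factors after the first has coefficients 1,3,6,10,13,15,15,13,10,6 for degrees 0…9.
[q⁹] = 1·6 + 2·10 − 1·13 − 2·15 + 1·15 = -2.

-2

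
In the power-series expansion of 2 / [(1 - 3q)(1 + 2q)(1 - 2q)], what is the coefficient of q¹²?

The denominator gives the recurrence a_n = 3a_(n−1) + 4a_(n−2) − 12a_(n−3) for n ≥ 3; the numerator fixes a_0 = 2, a_1 = 6, a_2 = 26.
Iterating: 2, 6, 26, 78, 266, 798, 2522, 7566, 23210, 69630, 210938, 632814, 1906634, so a_12 = 1906634.

1906634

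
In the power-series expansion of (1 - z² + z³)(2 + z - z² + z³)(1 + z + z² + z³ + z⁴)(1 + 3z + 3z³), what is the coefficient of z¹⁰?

(1 - z² + z³) has coefficients 1,0,-1,1 for degrees 0…3.
(2 + z - z² + z³) has coefficients 2,1,-1,1,0,0,0,0,0,0,0 for degrees 0…10.
Multiplying by (1 + z + z² + z³ + z⁴) gives running coefficients 2,3,2,3,3,1,0,1,0,0,0 for degrees 0…10.
Finally multiplying by (1 + 3z + 3z³), the product of all factors after the first has coefficients 2,9,11,15,21,16,12,10,6,0,3 for degrees 0…10.
[z¹⁰] = 1·3 − 1·6 + 1·10 = 7.

7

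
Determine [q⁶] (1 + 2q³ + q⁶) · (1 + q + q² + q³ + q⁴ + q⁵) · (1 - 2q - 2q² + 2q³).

(1 + 2q³ + q⁶) has coefficients 1,0,0,2,0,0,1 for degrees 0…6.
(1 + q + q² + q³ + q⁴ + q⁵) has coefficients 1,1,1,1,1,1,0 for degrees 0…6.
Finally multiplying by (1 - 2q - 2q² + 2q³), the product of all factors after the first has coefficients 1,-1,-3,-1,-1,-1,-2 for degrees 0…6.
[q⁶] = 1·(-2) + 2·(-1) + 1·1 = -3.

-3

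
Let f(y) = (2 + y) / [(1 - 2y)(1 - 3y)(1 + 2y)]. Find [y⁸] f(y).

26993

Partial fractions give a closed form: a_n = (-5/2)·2^n + (21/5)·3^n + (3/10)·(-2)^n.
At n = 8: a_8 = 26993.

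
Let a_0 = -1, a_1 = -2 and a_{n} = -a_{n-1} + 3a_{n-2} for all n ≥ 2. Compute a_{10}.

794

The ordinary generating function has denominator 1 + t - 3t^2.
Iterating the recurrence: a_0,…,a_{10} = -1, -2, -1, -5, 2, -17, 23, -74, 143, -365, 794.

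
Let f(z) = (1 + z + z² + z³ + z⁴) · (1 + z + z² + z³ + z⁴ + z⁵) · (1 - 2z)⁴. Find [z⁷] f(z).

(1 + z + z² + z³ + z⁴) has coefficients 1,1,1,1,1 for degrees 0…4.
(1 + z + z² + z³ + z⁴ + z⁵) has coefficients 1,1,1,1,1,1,0,0 for degrees 0…7.
Finally multiplying by (1 - 2z)⁴, the product of all factors after the first has coefficients 1,-7,17,-15,1,1,0,8 for degrees 0…7.
[z⁷] = 1·8 + 1·0 + 1·1 + 1·1 + 1·(-15) = -5.

-5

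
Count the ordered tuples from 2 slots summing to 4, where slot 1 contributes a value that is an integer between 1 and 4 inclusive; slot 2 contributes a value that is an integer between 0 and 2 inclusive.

The generating function for the choices is (z + z^2 + z^3 + z^4)·(1 + z + z^2); the count is [z^4].
(z + z^2 + z^3 + z^4) has coefficients 0,1,1,1,1 for degrees 0…4.
(1 + z + z^2) has coefficients 1,1,1,0,0 for degrees 0…4.
[z^4] = 1·0 + 1·1 + 1·1 + 1·1 = 3.

3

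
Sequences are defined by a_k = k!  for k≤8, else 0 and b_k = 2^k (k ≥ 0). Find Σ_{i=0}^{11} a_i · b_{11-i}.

This is [x^11] in the product of the two ordinary generating functions.
Σ = 1·2048 + 1·1024 + 2·512 + 6·256 + 24·128 + 120·64 + 720·32 + 5040·16 + 40320·8 + 0·4 + 0·2 + 0·1 = 442624.

442624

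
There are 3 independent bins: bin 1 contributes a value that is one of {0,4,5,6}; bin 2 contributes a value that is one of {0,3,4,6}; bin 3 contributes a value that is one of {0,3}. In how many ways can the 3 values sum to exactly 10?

The generating function for the choices is (1 + y⁴ + y⁵ + y⁶)·(1 + y³ + y⁴ + y⁶)·(1 + y³); the count is [y¹⁰].
(1 + y⁴ + y⁵ + y⁶) has coefficients 1,0,0,0,1,1,1 for degrees 0…6.
(1 + y³ + y⁴ + y⁶) has coefficients 1,0,0,1,1,0,1,0,0,0,0 for degrees 0…10.
Finally multiplying by (1 + y³), the product of all factors after the first has coefficients 1,0,0,2,1,0,2,1,0,1,0 for degrees 0…10.
[y¹⁰] = 1·0 + 1·2 + 1·0 + 1·1 = 3.

3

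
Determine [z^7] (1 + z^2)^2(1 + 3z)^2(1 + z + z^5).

20

(1 + z^2)^2 has coefficients 1,0,2,0,1 for degrees 0…4.
(1 + 3z)^2 has coefficients 1,6,9,0,0,0,0,0 for degrees 0…7.
Finally multiplying by (1 + z + z^5), the product of all factors after the first has coefficients 1,7,15,9,0,1,6,9 for degrees 0…7.
[z^7] = 1·9 + 2·1 + 1·9 = 20.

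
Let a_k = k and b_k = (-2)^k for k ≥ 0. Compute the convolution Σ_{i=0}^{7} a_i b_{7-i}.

Write out a_i and b_{7-i} for i = 0,…,7 and sum the products.
Σ = 0·(-128) + 1·64 + 2·(-32) + 3·16 + 4·(-8) + 5·4 + 6·(-2) + 7·1 = 31.

31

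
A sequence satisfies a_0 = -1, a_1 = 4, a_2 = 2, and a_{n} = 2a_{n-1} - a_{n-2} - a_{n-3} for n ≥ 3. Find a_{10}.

The ordinary generating function has denominator 1 - 2z + z^2 + z^3.
Iterating the recurrence: a_0,…,a_{10} = -1, 4, 2, 1, -4, -11, -19, -23, -16, 10, 59.

59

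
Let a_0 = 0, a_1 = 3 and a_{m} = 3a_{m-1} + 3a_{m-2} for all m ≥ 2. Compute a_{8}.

The ordinary generating function has denominator 1 - 3z - 3z^2.
Iterating the recurrence: a_0,…,a_{8} = 0, 3, 9, 36, 135, 513, 1944, 7371, 27945.

27945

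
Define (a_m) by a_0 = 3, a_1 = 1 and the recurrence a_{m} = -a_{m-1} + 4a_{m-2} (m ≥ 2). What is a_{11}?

-27559

The ordinary generating function has denominator 1 + y - 4y^2.
Iterating the recurrence: a_0,…,a_{11} = 3, 1, 11, -7, 51, -79, 283, -599, 1731, -4127, 11051, -27559.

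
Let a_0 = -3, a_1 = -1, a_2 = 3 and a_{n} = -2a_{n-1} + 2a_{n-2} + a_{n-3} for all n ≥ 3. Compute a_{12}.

61053

The ordinary generating function has denominator 1 + 2t - 2t^2 - t^3.
Iterating the recurrence: a_0,…,a_{12} = -3, -1, 3, -11, 27, -73, 189, -497, 1299, -3403, 8907, -23321, 61053.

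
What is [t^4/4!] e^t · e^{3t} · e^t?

The EGF product rule gives c_4 = Σ_{k_1+k_2+k_3=4} C(4; k_1,k_2,k_3) · ∏ g_i(k_i), where e^t gives (1)^k; e^{3t} gives (3)^k; e^t gives (1)^k.
g_1(k) for k = 0…4: 1, 1, 1, 1, 1.
g_2(k) for k = 0…4: 1, 3, 9, 27, 81.
g_3(k) for k = 0…4: 1, 1, 1, 1, 1.
First combine the last two factors: h(k) = Σ_j C(k,j)·g_2(j)·g_3(k−j) for k = 0…4: 1, 4, 16, 64, 256.
c_4 = Σ_k C(4,k)·g_1(k)·h(4−k) = 1·1·256 + 4·1·64 + 6·1·16 + 4·1·4 + 1·1·1 = 256 + 256 + 96 + 16 + 1 = 625.

625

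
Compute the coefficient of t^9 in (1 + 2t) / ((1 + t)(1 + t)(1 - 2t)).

The denominator gives the recurrence a_n = 3a_(n−2) + 2a_(n−3) for n ≥ 3; the numerator fixes a_0 = 1, a_1 = 2, a_2 = 3.
Iterating: 1, 2, 3, 8, 13, 30, 55, 116, 225, 458, so a_9 = 458.

458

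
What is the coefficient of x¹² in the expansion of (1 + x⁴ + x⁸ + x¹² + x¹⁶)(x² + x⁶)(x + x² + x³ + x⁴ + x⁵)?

2

(1 + x⁴ + x⁸ + x¹² + x¹⁶) has coefficients 1,0,0,0,1,0,0,0,1,0,0,0,1 for degrees 0…12.
(x² + x⁶) has coefficients 0,0,1,0,0,0,1,0,0,0,0,0,0 for degrees 0…12.
Finally multiplying by (x + x² + x³ + x⁴ + x⁵), the product of all factors after the first has coefficients 0,0,0,1,1,1,1,2,1,1,1,1,0 for degrees 0…12.
[x¹²] = 1·0 + 1·1 + 1·1 + 1·0 = 2.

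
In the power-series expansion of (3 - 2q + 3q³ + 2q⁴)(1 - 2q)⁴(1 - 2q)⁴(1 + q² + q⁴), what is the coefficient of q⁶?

12418

(3 - 2q + 3q³ + 2q⁴) has coefficients 3,-2,0,3,2 for degrees 0…4.
(1 - 2q)⁴ has coefficients 1,-8,24,-32,16,0,0 for degrees 0…6.
Multiplying by (1 - 2q)⁴ gives running coefficients 1,-16,112,-448,1120,-1792,1792 for degrees 0…6.
Finally multiplying by (1 + q² + q⁴), the product of all factors after the first has coefficients 1,-16,113,-464,1233,-2256,3024 for degrees 0…6.
[q⁶] = 3·3024 − 2·(-2256) + 3·(-464) + 2·113 = 12418.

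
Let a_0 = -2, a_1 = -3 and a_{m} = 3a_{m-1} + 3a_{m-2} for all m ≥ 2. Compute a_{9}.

The ordinary generating function has denominator 1 - 3z - 3z^2.
Iterating the recurrence: a_0,…,a_{9} = -2, -3, -15, -54, -207, -783, -2970, -11259, -42687, -161838.

-161838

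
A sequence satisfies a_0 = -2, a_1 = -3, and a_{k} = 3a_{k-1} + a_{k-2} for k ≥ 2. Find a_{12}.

-1684802

The ordinary generating function has denominator 1 - 3y - y^2.
Iterating the recurrence: a_0,…,a_{12} = -2, -3, -11, -36, -119, -393, -1298, -4287, -14159, -46764, -154451, -510117, -1684802.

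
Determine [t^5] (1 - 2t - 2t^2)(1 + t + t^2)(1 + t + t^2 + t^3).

(1 - 2t - 2t^2) has coefficients 1,-2,-2 for degrees 0…2.
(1 + t + t^2) has coefficients 1,1,1,0,0,0 for degrees 0…5.
Finally multiplying by (1 + t + t^2 + t^3), the product of all factors after the first has coefficients 1,2,3,3,2,1 for degrees 0…5.
[t^5] = 1·1 − 2·2 − 2·3 = -9.

-9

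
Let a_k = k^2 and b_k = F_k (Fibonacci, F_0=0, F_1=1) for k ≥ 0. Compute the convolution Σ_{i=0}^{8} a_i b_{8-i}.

This is [x^8] in the product of the two ordinary generating functions.
Σ = 0·21 + 1·13 + 4·8 + 9·5 + 16·3 + 25·2 + 36·1 + 49·1 + 64·0 = 273.

273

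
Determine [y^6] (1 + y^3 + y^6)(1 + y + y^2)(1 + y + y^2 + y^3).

(1 + y^3 + y^6) has coefficients 1,0,0,1,0,0,1 for degrees 0…6.
(1 + y + y^2) has coefficients 1,1,1,0,0,0,0 for degrees 0…6.
Finally multiplying by (1 + y + y^2 + y^3), the product of all factors after the first has coefficients 1,2,3,3,2,1,0 for degrees 0…6.
[y^6] = 1·0 + 1·3 + 1·1 = 4.

4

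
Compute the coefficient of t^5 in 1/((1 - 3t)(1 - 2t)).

Partial fractions give a closed form: a_n = (3)·3^n + (-2)·2^n.
At n = 5: a_5 = 665.

665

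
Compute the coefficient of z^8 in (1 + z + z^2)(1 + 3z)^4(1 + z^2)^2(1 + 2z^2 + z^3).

2223

(1 + z + z^2) has coefficients 1,1,1 for degrees 0…2.
(1 + 3z)^4 has coefficients 1,12,54,108,81,0,0,0,0 for degrees 0…8.
Multiplying by (1 + z^2)^2 gives running coefficients 1,12,56,132,190,228,216,108,81 for degrees 0…8.
Finally multiplying by (1 + 2z^2 + z^3), the product of all factors after the first has coefficients 1,12,58,157,314,548,728,754,741 for degrees 0…8.
[z^8] = 1·741 + 1·754 + 1·728 = 2223.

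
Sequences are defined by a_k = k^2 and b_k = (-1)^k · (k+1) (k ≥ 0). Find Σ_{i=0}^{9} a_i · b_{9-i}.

25

This is [x^9] in the product of the two ordinary generating functions.
Σ = 0·(-10) + 1·9 + 4·(-8) + 9·7 + 16·(-6) + 25·5 + 36·(-4) + 49·3 + 64·(-2) + 81·1 = 25.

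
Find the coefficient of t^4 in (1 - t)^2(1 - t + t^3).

(1 - t)^2 has coefficients 1,-2,1 for degrees 0…2.
(1 - t + t^3) has coefficients 1,-1,0,1,0 for degrees 0…4.
[t^4] = 1·0 − 2·1 + 1·0 = -2.

-2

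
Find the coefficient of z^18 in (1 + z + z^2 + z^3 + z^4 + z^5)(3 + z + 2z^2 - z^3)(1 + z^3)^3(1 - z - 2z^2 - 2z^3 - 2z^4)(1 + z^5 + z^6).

-303

(1 + z + z^2 + z^3 + z^4 + z^5) has coefficients 1,1,1,1,1,1 for degrees 0…5.
(3 + z + 2z^2 - z^3) has coefficients 3,1,2,-1,0,0,0,0,0,0,0,0,0,0,0,0,0,0,0 for degrees 0…18.
Multiplying by (1 + z^3)^3 gives running coefficients 3,1,2,8,3,6,6,3,6,0,1,2,-1,0,0,0,0,0,0 for degrees 0…18.
Multiplying by (1 - z - 2z^2 - 2z^3 - 2z^4) gives running coefficients 3,-2,-5,-2,-17,-19,-26,-37,-27,-36,-29,-17,-17,-5,-4,-2,2,0,0 for degrees 0…18.
Finally multiplying by (1 + z^5 + z^6), the product of all factors after the first has coefficients 3,-2,-5,-2,-17,-16,-25,-44,-34,-55,-65,-62,-80,-69,-67,-67,-44,-34,-22 for degrees 0…18.
[z^18] = 1·(-22) + 1·(-34) + 1·(-44) + 1·(-67) + 1·(-67) + 1·(-69) = -303.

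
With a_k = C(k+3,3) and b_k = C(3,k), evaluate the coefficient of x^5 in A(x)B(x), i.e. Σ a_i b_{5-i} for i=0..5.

231

Write out a_i and b_{5-i} for i = 0,…,5 and sum the products.
Σ = 1·0 + 4·0 + 10·1 + 20·3 + 35·3 + 56·1 = 231.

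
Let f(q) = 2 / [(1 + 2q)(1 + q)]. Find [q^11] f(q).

-8190

Partial fractions give a closed form: a_n = (4)·(-2)^n + (-2)·(-1)^n.
At n = 11: a_11 = -8190.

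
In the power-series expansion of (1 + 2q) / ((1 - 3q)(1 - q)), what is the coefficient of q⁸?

16401

The denominator gives the recurrence a_n = 4a_(n−1) − 3a_(n−2) for n ≥ 2; the numerator fixes a_0 = 1, a_1 = 6.
Iterating: 1, 6, 21, 66, 201, 606, 1821, 5466, 16401, so a_8 = 16401.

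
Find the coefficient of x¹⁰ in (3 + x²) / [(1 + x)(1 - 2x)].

2220

The denominator gives the recurrence a_n = a_(n−1) + 2a_(n−2) for n ≥ 3; the numerator fixes a_0 = 3, a_1 = 3, a_2 = 10.
Iterating: 3, 3, 10, 16, 36, 68, 140, 276, 556, 1108, 2220, so a_10 = 2220.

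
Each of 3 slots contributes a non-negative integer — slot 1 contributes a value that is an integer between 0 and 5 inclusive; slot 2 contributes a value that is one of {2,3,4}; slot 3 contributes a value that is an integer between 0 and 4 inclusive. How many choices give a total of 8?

14

The generating function for the choices is (1 + t + t^2 + t^3 + t^4 + t^5)·(t^2 + t^3 + t^4)·(1 + t + t^2 + t^3 + t^4); the count is [t^8].
(1 + t + t^2 + t^3 + t^4 + t^5) has coefficients 1,1,1,1,1,1 for degrees 0…5.
(t^2 + t^3 + t^4) has coefficients 0,0,1,1,1,0,0,0,0 for degrees 0…8.
Finally multiplying by (1 + t + t^2 + t^3 + t^4), the product of all factors after the first has coefficients 0,0,1,2,3,3,3,2,1 for degrees 0…8.
[t^8] = 1·1 + 1·2 + 1·3 + 1·3 + 1·3 + 1·2 = 14.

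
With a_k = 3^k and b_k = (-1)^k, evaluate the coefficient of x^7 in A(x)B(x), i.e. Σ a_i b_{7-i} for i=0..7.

This is [x^7] in the product of the two ordinary generating functions.
Σ = 1·(-1) + 3·1 + 9·(-1) + 27·1 + 81·(-1) + 243·1 + 729·(-1) + 2187·1 = 1640.

1640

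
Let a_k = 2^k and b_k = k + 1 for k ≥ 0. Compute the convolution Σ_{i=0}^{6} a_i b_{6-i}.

Write out a_i and b_{6-i} for i = 0,…,6 and sum the products.
Σ = 1·7 + 2·6 + 4·5 + 8·4 + 16·3 + 32·2 + 64·1 = 247.

247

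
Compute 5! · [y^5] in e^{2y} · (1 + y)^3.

992

The EGF product rule gives c_5 = Σ_{k_1+k_2=5} C(5; k_1,k_2) · ∏ g_i(k_i), where e^{2y} gives (2)^k; (1+y)^3 gives the falling factorial (3)_k.
g_1(k) for k = 0…5: 1, 2, 4, 8, 16, 32.
g_2(k) for k = 0…5: 1, 3, 6, 6, 0, 0.
c_5 = Σ_k C(5,k)·g_1(k)·g_2(5−k) = 10·4·6 + 10·8·6 + 5·16·3 + 1·32·1 = 240 + 480 + 240 + 32 = 992.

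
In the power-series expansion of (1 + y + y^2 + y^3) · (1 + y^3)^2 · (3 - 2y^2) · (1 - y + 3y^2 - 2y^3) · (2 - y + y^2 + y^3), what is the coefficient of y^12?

-40

(1 + y + y^2 + y^3) has coefficients 1,1,1,1 for degrees 0…3.
(1 + y^3)^2 has coefficients 1,0,0,2,0,0,1,0,0,0,0,0,0 for degrees 0…12.
Multiplying by (3 - 2y^2) gives running coefficients 3,0,-2,6,0,-4,3,0,-2,0,0,0,0 for degrees 0…12.
Multiplying by (1 - y + 3y^2 - 2y^3) gives running coefficients 3,-3,7,2,-12,18,-5,-15,15,-4,-6,4,0 for degrees 0…12.
Finally multiplying by (2 - y + y^2 + y^3), the product of all factors after the first has coefficients 6,-9,20,-3,-22,57,-38,-19,58,-43,-8,25,-14 for degrees 0…12.
[y^12] = 1·(-14) + 1·25 + 1·(-8) + 1·(-43) = -40.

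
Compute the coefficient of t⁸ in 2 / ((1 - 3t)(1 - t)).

Partial fractions give a closed form: a_n = (3)·3^n + (-1)·1^n.
At n = 8: a_8 = 19682.

19682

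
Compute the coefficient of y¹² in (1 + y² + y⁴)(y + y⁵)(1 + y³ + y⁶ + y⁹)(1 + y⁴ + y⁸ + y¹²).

(1 + y² + y⁴) has coefficients 1,0,1,0,1 for degrees 0…4.
(y + y⁵) has coefficients 0,1,0,0,0,1,0,0,0,0,0,0,0 for degrees 0…12.
Multiplying by (1 + y³ + y⁶ + y⁹) gives running coefficients 0,1,0,0,1,1,0,1,1,0,1,1,0 for degrees 0…12.
Finally multiplying by (1 + y⁴ + y⁸ + y¹²), the product of all factors after the first has coefficients 0,1,0,0,1,2,0,1,2,2,1,2,2 for degrees 0…12.
[y¹²] = 1·2 + 1·1 + 1·2 = 5.

5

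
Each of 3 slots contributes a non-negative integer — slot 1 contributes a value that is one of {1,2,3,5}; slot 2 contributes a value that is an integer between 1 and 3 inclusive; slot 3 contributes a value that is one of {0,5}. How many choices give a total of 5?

2

The generating function for the choices is (t + t² + t³ + t⁵)·(t + t² + t³)·(1 + t⁵); the count is [t⁵].
(t + t² + t³ + t⁵) has coefficients 0,1,1,1,0,1 for degrees 0…5.
(t + t² + t³) has coefficients 0,1,1,1,0,0 for degrees 0…5.
Finally multiplying by (1 + t⁵), the product of all factors after the first has coefficients 0,1,1,1,0,0 for degrees 0…5.
[t⁵] = 1·0 + 1·1 + 1·1 + 1·0 = 2.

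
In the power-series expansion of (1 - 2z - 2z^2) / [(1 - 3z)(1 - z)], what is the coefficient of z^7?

366

The denominator gives the recurrence a_n = 4a_(n−1) − 3a_(n−2) for n ≥ 3; the numerator fixes a_0 = 1, a_1 = 2, a_2 = 3.
Iterating: 1, 2, 3, 6, 15, 42, 123, 366, so a_7 = 366.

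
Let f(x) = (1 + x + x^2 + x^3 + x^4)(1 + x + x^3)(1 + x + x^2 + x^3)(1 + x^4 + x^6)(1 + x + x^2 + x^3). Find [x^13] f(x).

59

(1 + x + x^2 + x^3 + x^4) has coefficients 1,1,1,1,1 for degrees 0…4.
(1 + x + x^3) has coefficients 1,1,0,1,0,0,0,0,0,0,0,0,0,0 for degrees 0…13.
Multiplying by (1 + x + x^2 + x^3) gives running coefficients 1,2,2,3,2,1,1,0,0,0,0,0,0,0 for degrees 0…13.
Multiplying by (1 + x^4 + x^6) gives running coefficients 1,2,2,3,3,3,4,5,4,4,3,1,1,0 for degrees 0…13.
Finally multiplying by (1 + x + x^2 + x^3), the product of all factors after the first has coefficients 1,3,5,8,10,11,13,15,16,17,16,12,9,5 for degrees 0…13.
[x^13] = 1·5 + 1·9 + 1·12 + 1·16 + 1·17 = 59.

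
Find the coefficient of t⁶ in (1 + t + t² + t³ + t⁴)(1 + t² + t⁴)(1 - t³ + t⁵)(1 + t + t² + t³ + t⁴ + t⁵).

8

(1 + t + t² + t³ + t⁴) has coefficients 1,1,1,1,1 for degrees 0…4.
(1 + t² + t⁴) has coefficients 1,0,1,0,1,0,0 for degrees 0…6.
Multiplying by (1 - t³ + t⁵) gives running coefficients 1,0,1,-1,1,0,0 for degrees 0…6.
Finally multiplying by (1 + t + t² + t³ + t⁴ + t⁵), the product of all factors after the first has coefficients 1,1,2,1,2,2,1 for degrees 0…6.
[t⁶] = 1·1 + 1·2 + 1·2 + 1·1 + 1·2 = 8.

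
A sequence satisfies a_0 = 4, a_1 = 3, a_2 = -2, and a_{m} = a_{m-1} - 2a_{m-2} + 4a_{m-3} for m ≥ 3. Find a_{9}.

The ordinary generating function has denominator 1 - q + 2q^2 - 4q^3.
Iterating the recurrence: a_0,…,a_{9} = 4, 3, -2, 8, 24, 0, -16, 80, 112, -112.

-112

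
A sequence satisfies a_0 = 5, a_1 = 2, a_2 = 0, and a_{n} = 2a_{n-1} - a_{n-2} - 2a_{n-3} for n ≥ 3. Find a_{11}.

The ordinary generating function has denominator 1 - 2x + x^2 + 2x^3.
Iterating the recurrence: a_0,…,a_{11} = 5, 2, 0, -12, -28, -44, -36, 28, 180, 404, 572, 380.

380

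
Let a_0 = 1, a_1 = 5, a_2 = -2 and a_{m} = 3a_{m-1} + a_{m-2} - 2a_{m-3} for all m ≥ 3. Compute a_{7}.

-623

The ordinary generating function has denominator 1 - 3z - z^2 + 2z^3.
Iterating the recurrence: a_0,…,a_{7} = 1, 5, -2, -3, -21, -62, -201, -623.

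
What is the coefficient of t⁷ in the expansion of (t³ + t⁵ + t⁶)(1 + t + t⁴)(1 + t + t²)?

(t³ + t⁵ + t⁶) has coefficients 0,0,0,1,0,1,1 for degrees 0…6.
(1 + t + t⁴) has coefficients 1,1,0,0,1,0,0,0 for degrees 0…7.
Finally multiplying by (1 + t + t²), the product of all factors after the first has coefficients 1,2,2,1,1,1,1,0 for degrees 0…7.
[t⁷] = 1·1 + 1·2 + 1·2 = 5.

5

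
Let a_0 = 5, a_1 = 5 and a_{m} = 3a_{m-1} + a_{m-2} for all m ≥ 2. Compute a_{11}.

The ordinary generating function has denominator 1 - 3x - x^2.
Iterating the recurrence: a_0,…,a_{11} = 5, 5, 20, 65, 215, 710, 2345, 7745, 25580, 84485, 279035, 921590.

921590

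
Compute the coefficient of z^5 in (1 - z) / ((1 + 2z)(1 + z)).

The denominator gives the recurrence a_n = −3a_(n−1) − 2a_(n−2) for n ≥ 2; the numerator fixes a_0 = 1, a_1 = -4.
Iterating: 1, -4, 10, -22, 46, -94, so a_5 = -94.

-94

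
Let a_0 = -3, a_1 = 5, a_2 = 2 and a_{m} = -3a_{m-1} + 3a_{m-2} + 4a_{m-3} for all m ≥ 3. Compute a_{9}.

-17715

The ordinary generating function has denominator 1 + 3z - 3z^2 - 4z^3.
Iterating the recurrence: a_0,…,a_{9} = -3, 5, 2, -3, 35, -106, 411, -1411, 5042, -17715.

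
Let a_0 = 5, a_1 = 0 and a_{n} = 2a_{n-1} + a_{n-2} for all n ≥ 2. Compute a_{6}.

145

The ordinary generating function has denominator 1 - 2z - z^2.
Iterating the recurrence: a_0,…,a_{6} = 5, 0, 5, 10, 25, 60, 145.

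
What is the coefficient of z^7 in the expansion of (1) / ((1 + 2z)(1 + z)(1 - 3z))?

The denominator gives the recurrence a_n = 7a_(n−2) + 6a_(n−3) for n ≥ 3; the numerator fixes a_0 = 1, a_1 = 0, a_2 = 7.
Iterating: 1, 0, 7, 6, 49, 84, 379, 882, so a_7 = 882.

882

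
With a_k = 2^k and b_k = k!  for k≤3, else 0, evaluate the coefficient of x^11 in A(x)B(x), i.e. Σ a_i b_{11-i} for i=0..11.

5632

This is [x^11] in the product of the two ordinary generating functions.
Σ = 1·0 + 2·0 + 4·0 + 8·0 + 16·0 + 32·0 + 64·0 + 128·0 + 256·6 + 512·2 + 1024·1 + 2048·1 = 5632.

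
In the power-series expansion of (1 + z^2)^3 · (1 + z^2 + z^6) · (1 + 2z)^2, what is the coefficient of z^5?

(1 + z^2)^3 has coefficients 1,0,3,0,3,0 for degrees 0…5.
(1 + z^2 + z^6) has coefficients 1,0,1,0,0,0 for degrees 0…5.
Finally multiplying by (1 + 2z)^2, the product of all factors after the first has coefficients 1,4,5,4,4,0 for degrees 0…5.
[z^5] = 1·0 + 3·4 + 3·4 = 24.

24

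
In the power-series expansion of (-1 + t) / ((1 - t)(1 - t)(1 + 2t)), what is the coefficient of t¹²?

The denominator gives the recurrence a_n = 3a_(n−2) − 2a_(n−3) for n ≥ 3; the numerator fixes a_0 = -1, a_1 = 1, a_2 = -3.
Iterating: -1, 1, -3, 5, -11, 21, -43, 85, -171, 341, -683, 1365, -2731, so a_12 = -2731.

-2731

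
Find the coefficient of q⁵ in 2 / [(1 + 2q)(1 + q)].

The denominator gives the recurrence a_n = −3a_(n−1) − 2a_(n−2) for n ≥ 2; the numerator fixes a_0 = 2, a_1 = -6.
Iterating: 2, -6, 14, -30, 62, -126, so a_5 = -126.

-126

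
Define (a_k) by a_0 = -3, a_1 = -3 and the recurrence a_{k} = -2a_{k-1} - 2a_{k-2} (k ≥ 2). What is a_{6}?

-48

The ordinary generating function has denominator 1 + 2z + 2z^2.
Iterating the recurrence: a_0,…,a_{6} = -3, -3, 12, -18, 12, 12, -48.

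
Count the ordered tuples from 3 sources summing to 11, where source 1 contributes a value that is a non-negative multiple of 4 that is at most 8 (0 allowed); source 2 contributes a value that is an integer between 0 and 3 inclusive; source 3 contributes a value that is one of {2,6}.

2

The generating function for the choices is (1 + y⁴ + y⁸)·(1 + y + y² + y³)·(y² + y⁶); the count is [y¹¹].
(1 + y⁴ + y⁸) has coefficients 1,0,0,0,1,0,0,0,1 for degrees 0…8.
(1 + y + y² + y³) has coefficients 1,1,1,1,0,0,0,0,0,0,0,0 for degrees 0…11.
Finally multiplying by (y² + y⁶), the product of all factors after the first has coefficients 0,0,1,1,1,1,1,1,1,1,0,0 for degrees 0…11.
[y¹¹] = 1·0 + 1·1 + 1·1 = 2.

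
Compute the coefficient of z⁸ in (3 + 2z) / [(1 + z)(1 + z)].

The denominator gives the recurrence a_n = −2a_(n−1) − a_(n−2) for n ≥ 2; the numerator fixes a_0 = 3, a_1 = -4.
Iterating: 3, -4, 5, -6, 7, -8, 9, -10, 11, so a_8 = 11.

11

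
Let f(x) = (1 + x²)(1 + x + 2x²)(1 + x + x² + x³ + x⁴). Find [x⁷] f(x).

3

(1 + x²) has coefficients 1,0,1 for degrees 0…2.
(1 + x + 2x²) has coefficients 1,1,2,0,0,0,0,0 for degrees 0…7.
Finally multiplying by (1 + x + x² + x³ + x⁴), the product of all factors after the first has coefficients 1,2,4,4,4,3,2,0 for degrees 0…7.
[x⁷] = 1·0 + 1·3 = 3.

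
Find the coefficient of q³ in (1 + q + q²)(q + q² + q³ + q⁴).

(1 + q + q²) has coefficients 1,1,1 for degrees 0…2.
(q + q² + q³ + q⁴) has coefficients 0,1,1,1 for degrees 0…3.
[q³] = 1·1 + 1·1 + 1·1 = 3.

3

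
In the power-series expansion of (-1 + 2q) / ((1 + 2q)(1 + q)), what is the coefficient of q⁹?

The denominator gives the recurrence a_n = −3a_(n−1) − 2a_(n−2) for n ≥ 2; the numerator fixes a_0 = -1, a_1 = 5.
Iterating: -1, 5, -13, 29, -61, 125, -253, 509, -1021, 2045, so a_9 = 2045.

2045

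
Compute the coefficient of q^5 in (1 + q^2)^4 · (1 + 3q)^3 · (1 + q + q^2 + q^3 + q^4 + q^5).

(1 + q^2)^4 has coefficients 1,0,4,0,6,0 for degrees 0…5.
(1 + 3q)^3 has coefficients 1,9,27,27,0,0 for degrees 0…5.
Finally multiplying by (1 + q + q^2 + q^3 + q^4 + q^5), the product of all factors after the first has coefficients 1,10,37,64,64,64 for degrees 0…5.
[q^5] = 1·64 + 4·64 + 6·10 = 380.

380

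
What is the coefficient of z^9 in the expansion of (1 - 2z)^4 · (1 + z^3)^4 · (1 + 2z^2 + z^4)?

-60

(1 - 2z)^4 has coefficients 1,-8,24,-32,16 for degrees 0…4.
(1 + z^3)^4 has coefficients 1,0,0,4,0,0,6,0,0,4 for degrees 0…9.
Finally multiplying by (1 + 2z^2 + z^4), the product of all factors after the first has coefficients 1,0,2,4,1,8,6,4,12,4 for degrees 0…9.
[z^9] = 1·4 − 8·12 + 24·4 − 32·6 + 16·8 = -60.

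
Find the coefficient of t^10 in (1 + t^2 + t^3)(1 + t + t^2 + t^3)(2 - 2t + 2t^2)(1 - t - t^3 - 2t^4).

-6

(1 + t^2 + t^3) has coefficients 1,0,1,1 for degrees 0…3.
(1 + t + t^2 + t^3) has coefficients 1,1,1,1,0,0,0,0,0,0,0 for degrees 0…10.
Multiplying by (2 - 2t + 2t^2) gives running coefficients 2,0,2,2,0,2,0,0,0,0,0 for degrees 0…10.
Finally multiplying by (1 - t - t^3 - 2t^4), the product of all factors after the first has coefficients 2,-2,2,-2,-6,0,-8,-4,-2,-4,0 for degrees 0…10.
[t^10] = 1·0 + 1·(-2) + 1·(-4) = -6.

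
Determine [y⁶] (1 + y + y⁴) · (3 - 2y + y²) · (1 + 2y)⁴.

73

(1 + y + y⁴) has coefficients 1,1,0,0,1 for degrees 0…4.
(3 - 2y + y²) has coefficients 3,-2,1,0,0,0,0 for degrees 0…6.
Finally multiplying by (1 + 2y)⁴, the product of all factors after the first has coefficients 3,22,57,56,8,0,16 for degrees 0…6.
[y⁶] = 1·16 + 1·0 + 1·57 = 73.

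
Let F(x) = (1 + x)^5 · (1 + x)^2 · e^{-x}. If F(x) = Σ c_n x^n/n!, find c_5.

The EGF product rule gives c_5 = Σ_{k_1+k_2+k_3=5} C(5; k_1,k_2,k_3) · ∏ g_i(k_i), where (1+x)^5 gives the falling factorial (5)_k; (1+x)^2 gives the falling factorial (2)_k; e^{-x} gives (-1)^k.
g_1(k) for k = 0…5: 1, 5, 20, 60, 120, 120.
g_2(k) for k = 0…5: 1, 2, 2, 0, 0, 0.
g_3(k) for k = 0…5: 1, -1, 1, -1, 1, -1.
First combine the last two factors: h(k) = Σ_j C(k,j)·g_2(j)·g_3(k−j) for k = 0…5: 1, 1, -1, -1, 5, -11.
c_5 = Σ_k C(5,k)·g_1(k)·h(5−k) = 1·1·(-11) + 5·5·5 + 10·20·(-1) + 10·60·(-1) + 5·120·1 + 1·120·1 = −11 + 125 − 200 − 600 + 600 + 120 = 34.

34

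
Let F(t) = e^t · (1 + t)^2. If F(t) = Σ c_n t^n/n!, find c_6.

43

The EGF product rule gives c_6 = Σ_{k_1+k_2=6} C(6; k_1,k_2) · ∏ g_i(k_i), where e^t gives (1)^k; (1+t)^2 gives the falling factorial (2)_k.
g_1(k) for k = 0…6: 1, 1, 1, 1, 1, 1, 1.
g_2(k) for k = 0…6: 1, 2, 2, 0, 0, 0, 0.
c_6 = Σ_k C(6,k)·g_1(k)·g_2(6−k) = 15·1·2 + 6·1·2 + 1·1·1 = 30 + 12 + 1 = 43.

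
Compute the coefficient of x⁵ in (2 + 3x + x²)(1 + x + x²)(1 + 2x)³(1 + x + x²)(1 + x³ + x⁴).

(2 + 3x + x²) has coefficients 2,3,1 for degrees 0…2.
(1 + x + x²) has coefficients 1,1,1,0,0,0 for degrees 0…5.
Multiplying by (1 + 2x)³ gives running coefficients 1,7,19,26,20,8 for degrees 0…5.
Multiplying by (1 + x + x²) gives running coefficients 1,8,27,52,65,54 for degrees 0…5.
Finally multiplying by (1 + x³ + x⁴), the product of all factors after the first has coefficients 1,8,27,53,74,89 for degrees 0…5.
[x⁵] = 2·89 + 3·74 + 1·53 = 453.

453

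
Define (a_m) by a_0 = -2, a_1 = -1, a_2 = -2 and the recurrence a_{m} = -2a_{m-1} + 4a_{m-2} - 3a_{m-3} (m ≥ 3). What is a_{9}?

8618

The ordinary generating function has denominator 1 + 2z - 4z^2 + 3z^3.
Iterating the recurrence: a_0,…,a_{9} = -2, -1, -2, 6, -17, 64, -214, 735, -2518, 8618.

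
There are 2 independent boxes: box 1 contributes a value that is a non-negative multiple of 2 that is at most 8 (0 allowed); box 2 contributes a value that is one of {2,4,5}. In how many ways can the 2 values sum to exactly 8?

2

The generating function for the choices is (1 + z^2 + z^4 + z^6 + z^8)·(z^2 + z^4 + z^5); the count is [z^8].
(1 + z^2 + z^4 + z^6 + z^8) has coefficients 1,0,1,0,1,0,1,0,1 for degrees 0…8.
(z^2 + z^4 + z^5) has coefficients 0,0,1,0,1,1,0,0,0 for degrees 0…8.
[z^8] = 1·0 + 1·0 + 1·1 + 1·1 + 1·0 = 2.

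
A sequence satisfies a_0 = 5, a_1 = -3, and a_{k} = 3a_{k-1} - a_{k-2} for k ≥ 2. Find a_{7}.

-1851

The ordinary generating function has denominator 1 - 3y + y^2.
Iterating the recurrence: a_0,…,a_{7} = 5, -3, -14, -39, -103, -270, -707, -1851.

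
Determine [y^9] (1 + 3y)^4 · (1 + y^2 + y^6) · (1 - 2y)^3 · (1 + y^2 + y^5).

-1013

(1 + 3y)^4 has coefficients 1,12,54,108,81 for degrees 0…4.
(1 + y^2 + y^6) has coefficients 1,0,1,0,0,0,1,0,0,0 for degrees 0…9.
Multiplying by (1 - 2y)^3 gives running coefficients 1,-6,13,-14,12,-8,1,-6,12,-8 for degrees 0…9.
Finally multiplying by (1 + y^2 + y^5), the product of all factors after the first has coefficients 1,-6,14,-20,25,-21,7,-1,-1,-2 for degrees 0…9.
[y^9] = 1·(-2) + 12·(-1) + 54·(-1) + 108·7 + 81·(-21) = -1013.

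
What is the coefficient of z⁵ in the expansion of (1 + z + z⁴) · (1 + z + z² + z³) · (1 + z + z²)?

5

(1 + z + z⁴) has coefficients 1,1,0,0,1 for degrees 0…4.
(1 + z + z² + z³) has coefficients 1,1,1,1,0,0 for degrees 0…5.
Finally multiplying by (1 + z + z²), the product of all factors after the first has coefficients 1,2,3,3,2,1 for degrees 0…5.
[z⁵] = 1·1 + 1·2 + 1·2 = 5.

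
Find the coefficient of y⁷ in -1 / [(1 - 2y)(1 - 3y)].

Partial fractions give a closed form: a_n = (2)·2^n + (-3)·3^n.
At n = 7: a_7 = -6305.

-6305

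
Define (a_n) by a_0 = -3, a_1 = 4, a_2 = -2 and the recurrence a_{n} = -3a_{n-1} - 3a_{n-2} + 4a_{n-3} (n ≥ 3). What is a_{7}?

The ordinary generating function has denominator 1 + 3z + 3z^2 - 4z^3.
Iterating the recurrence: a_0,…,a_{7} = -3, 4, -2, -18, 76, -182, 246, 112.

112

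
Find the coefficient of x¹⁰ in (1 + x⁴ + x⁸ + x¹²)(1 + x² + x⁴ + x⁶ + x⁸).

(1 + x⁴ + x⁸ + x¹²) has coefficients 1,0,0,0,1,0,0,0,1,0,0 for degrees 0…10.
(1 + x² + x⁴ + x⁶ + x⁸) has coefficients 1,0,1,0,1,0,1,0,1,0,0 for degrees 0…10.
[x¹⁰] = 1·0 + 1·1 + 1·1 = 2.

2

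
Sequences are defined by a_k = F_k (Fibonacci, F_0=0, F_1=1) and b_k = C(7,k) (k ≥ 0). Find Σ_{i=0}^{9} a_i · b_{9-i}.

Write out a_i and b_{9-i} for i = 0,…,9 and sum the products.
Σ = 0·0 + 1·0 + 1·1 + 2·7 + 3·21 + 5·35 + 8·35 + 13·21 + 21·7 + 34·1 = 987.

987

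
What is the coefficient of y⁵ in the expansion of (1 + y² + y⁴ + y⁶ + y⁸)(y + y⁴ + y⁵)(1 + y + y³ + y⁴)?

(1 + y² + y⁴ + y⁶ + y⁸) has coefficients 1,0,1,0,1,0 for degrees 0…5.
(y + y⁴ + y⁵) has coefficients 0,1,0,0,1,1 for degrees 0…5.
Finally multiplying by (1 + y + y³ + y⁴), the product of all factors after the first has coefficients 0,1,1,0,2,3 for degrees 0…5.
[y⁵] = 1·3 + 1·0 + 1·1 = 4.

4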